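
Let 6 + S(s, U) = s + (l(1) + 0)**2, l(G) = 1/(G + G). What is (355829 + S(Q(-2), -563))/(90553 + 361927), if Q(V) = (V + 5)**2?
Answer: 1423329/1809920 ≈ 0.78640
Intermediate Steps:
l(G) = 1/(2*G)
Q(V) = (5 + V)**2
S(s, U) = -23/4 + s (S(s, U) = -6 + (s + ((1/2)/1 + 0)**2) = -6 + (s + ((1/2)*1 + 0)**2) = -6 + (s + (1/2 + 0)**2) = -6 + (s + (1/2)**2) = -6 + (s + 1/4) = -6 + (1/4 + s) = -23/4 + s)
(355829 + S(Q(-2), -563))/(90553 + 361927) = (355829 + (-23/4 + (5 - 2)**2))/(90553 + 361927) = (355829 + (-23/4 + 3**2))/452480 = (355829 + (-23/4 + 9))*(1/452480) = (355829 + 13/4)*(1/452480) = (1423329/4)*(1/452480) = 1423329/1809920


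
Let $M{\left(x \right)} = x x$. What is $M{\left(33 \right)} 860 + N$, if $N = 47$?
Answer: $936587$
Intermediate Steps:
$M{\left(x \right)} = x^{2}$
$M{\left(33 \right)} 860 + N = 33^{2} \cdot 860 + 47 = 1089 \cdot 860 + 47 = 936540 + 47 = 936587$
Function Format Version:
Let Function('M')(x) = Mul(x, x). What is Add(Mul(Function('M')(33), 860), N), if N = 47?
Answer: 936587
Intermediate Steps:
Function('M')(x) = Pow(x, 2)
Add(Mul(Function('M')(33), 860), N) = Add(Mul(Pow(33, 2), 860), 47) = Add(Mul(1089, 860), 47) = Add(936540, 47) = 936587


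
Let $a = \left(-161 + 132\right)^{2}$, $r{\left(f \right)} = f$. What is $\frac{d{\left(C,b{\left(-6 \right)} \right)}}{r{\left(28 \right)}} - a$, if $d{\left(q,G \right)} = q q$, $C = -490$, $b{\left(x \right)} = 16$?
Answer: $7734$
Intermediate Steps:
$d{\left(q,G \right)} = q^{2}$
$a = 841$ ($a = \left(-29\right)^{2} = 841$)
$\frac{d{\left(C,b{\left(-6 \right)} \right)}}{r{\left(28 \right)}} - a = \frac{\left(-490\right)^{2}}{28} - 841 = 240100 \cdot \frac{1}{28} - 841 = 8575 - 841 = 7734$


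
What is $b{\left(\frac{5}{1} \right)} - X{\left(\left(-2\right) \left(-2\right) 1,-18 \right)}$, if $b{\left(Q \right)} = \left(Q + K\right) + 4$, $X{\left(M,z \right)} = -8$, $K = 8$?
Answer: $25$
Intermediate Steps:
$b{\left(Q \right)} = 12 + Q$ ($b{\left(Q \right)} = \left(Q + 8\right) + 4 = \left(8 + Q\right) + 4 = 12 + Q$)
$b{\left(\frac{5}{1} \right)} - X{\left(\left(-2\right) \left(-2\right) 1,-18 \right)} = \left(12 + \frac{5}{1}\right) - -8 = \left(12 + 5 \cdot 1\right) + 8 = \left(12 + 5\right) + 8 = 17 + 8 = 25$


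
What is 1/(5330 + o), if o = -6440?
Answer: -1/1110 ≈ -0.00090090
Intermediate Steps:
1/(5330 + o) = 1/(5330 - 6440) = 1/(-1110) = -1/1110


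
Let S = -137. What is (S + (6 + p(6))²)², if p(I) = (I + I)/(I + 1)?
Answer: 14417209/2401 ≈ 6004.7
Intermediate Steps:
p(I) = 2*I/(1 + I) (p(I) = (2*I)/(1 + I) = 2*I/(1 + I))
(S + (6 + p(6))²)² = (-137 + (6 + 2*6/(1 + 6))²)² = (-137 + (6 + 2*6/7)²)² = (-137 + (6 + 2*6*(⅐))²)² = (-137 + (6 + 12/7)²)² = (-137 + (54/7)²)² = (-137 + 2916/49)² = (-3797/49)² = 14417209/2401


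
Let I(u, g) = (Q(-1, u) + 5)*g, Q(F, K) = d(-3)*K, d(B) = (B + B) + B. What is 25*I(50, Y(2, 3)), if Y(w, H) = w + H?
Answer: -55625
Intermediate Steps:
d(B) = 3*B (d(B) = 2*B + B = 3*B)
Q(F, K) = -9*K (Q(F, K) = (3*(-3))*K = -9*K)
Y(w, H) = H + w
I(u, g) = g*(5 - 9*u) (I(u, g) = (-9*u + 5)*g = (5 - 9*u)*g = g*(5 - 9*u))
25*I(50, Y(2, 3)) = 25*((3 + 2)*(5 - 9*50)) = 25*(5*(5 - 450)) = 25*(5*(-445)) = 25*(-2225) = -55625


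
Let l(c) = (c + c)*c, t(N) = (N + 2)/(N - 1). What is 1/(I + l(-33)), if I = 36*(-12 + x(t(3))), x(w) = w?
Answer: 1/1836 ≈ 0.00054466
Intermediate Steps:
t(N) = (2 + N)/(-1 + N)
l(c) = 2*c**2 (l(c) = (2*c)*c = 2*c**2)
I = -342 (I = 36*(-12 + (2 + 3)/(-1 + 3)) = 36*(-12 + 5/2) = 36*(-19/2) = -342)
1/(I + l(-33)) = 1/(-342 + 2*(-33)**2) = 1/(-342 + 2*1089) = 1/(-342 + 2178) = 1/1836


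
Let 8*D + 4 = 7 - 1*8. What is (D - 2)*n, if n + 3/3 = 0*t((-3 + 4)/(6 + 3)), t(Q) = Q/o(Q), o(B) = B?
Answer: 21/8 ≈ 2.6250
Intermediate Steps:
D = -5/8 (D = -1/2 + (7 - 1*8)/8 = -1/2 + (7 - 8)/8 = -1/2 + (1/8)*(-1) = -1/2 - 1/8 = -5/8 ≈ -0.62500)
t(Q) = 1 (t(Q) = Q/Q = 1)
n = -1 (n = -1 + 0*1 = -1 + 0 = -1)
(D - 2)*n = (-5/8 - 2)*(-1) = -21/8*(-1) = 21/8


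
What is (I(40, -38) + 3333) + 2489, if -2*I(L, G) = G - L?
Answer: 5861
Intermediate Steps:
I(L, G) = L/2 - G/2 (I(L, G) = -(G - L)/2 = L/2 - G/2)
(I(40, -38) + 3333) + 2489 = (((1/2)*40 - 1/2*(-38)) + 3333) + 2489 = ((20 + 19) + 3333) + 2489 = (39 + 3333) + 2489 = 3372 + 2489 = 5861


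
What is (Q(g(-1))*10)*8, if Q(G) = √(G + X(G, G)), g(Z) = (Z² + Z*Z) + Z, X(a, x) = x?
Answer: 80*√2 ≈ 113.14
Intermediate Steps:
g(Z) = Z + 2*Z² (g(Z) = (Z² + Z²) + Z = 2*Z² + Z = Z + 2*Z²)
Q(G) = √2*√G (Q(G) = √(G + G) = √(2*G) = √2*√G)
(Q(g(-1))*10)*8 = ((√2*√(-(1 + 2*(-1))))*10)*8 = ((√2*√(-(1 - 2)))*10)*8 = ((√2*√(-1*(-1)))*10)*8 = ((√2*√1)*10)*8 = ((√2*1)*10)*8 = (√2*10)*8 = (10*√2)*8 = 80*√2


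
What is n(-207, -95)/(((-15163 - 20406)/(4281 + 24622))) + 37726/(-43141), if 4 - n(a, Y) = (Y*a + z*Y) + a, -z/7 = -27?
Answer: 1867767704083/1534482229 ≈ 1217.2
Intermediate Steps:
z = 189 (z = -7*(-27) = 189)
n(a, Y) = 4 - a - 189*Y - Y*a (n(a, Y) = 4 - ((Y*a + 189*Y) + a) = 4 - ((189*Y + Y*a) + a) = 4 - (a + 189*Y + Y*a) = 4 + (-a - 189*Y - Y*a) = 4 - a - 189*Y - Y*a)
n(-207, -95)/(((-15163 - 20406)/(4281 + 24622))) + 37726/(-43141) = (4 - 1*(-207) - 189*(-95) - 1*(-95)*(-207))/(((-15163 - 20406)/(4281 + 24622))) + 37726/(-43141) = (4 + 207 + 17955 - 19665)/((-35569/28903)) + 37726*(-1/43141) = -1499/((-35569*1/28903)) - 37726/43141 = -1499/(-35569/28903) - 37726/43141 = -1499*(-28903/35569) - 37726/43141 = 43325597/35569 - 37726/43141 = 1867767704083/1534482229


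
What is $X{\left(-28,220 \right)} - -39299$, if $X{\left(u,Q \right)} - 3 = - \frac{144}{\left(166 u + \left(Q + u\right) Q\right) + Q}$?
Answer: $\frac{123840590}{3151} \approx 39302.0$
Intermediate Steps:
$X{\left(u,Q \right)} = 3 - \frac{144}{Q + 166 u + Q \left(Q + u\right)}$ ($X{\left(u,Q \right)} = 3 - \frac{144}{\left(166 u + \left(Q + u\right) Q\right) + Q} = 3 - \frac{144}{\left(166 u + Q \left(Q + u\right)\right) + Q} = 3 - \frac{144}{Q + 166 u + Q \left(Q + u\right)}$)
$X{\left(-28,220 \right)} - -39299 = \frac{3 \left(-48 + 220 + 220^{2} + 166 \left(-28\right) + 220 \left(-28\right)\right)}{220 + 220^{2} + 166 \left(-28\right) + 220 \left(-28\right)} - -39299 = \frac{3 \left(-48 + 220 + 48400 - 4648 - 6160\right)}{220 + 48400 - 4648 - 6160} + 39299 = 3 \cdot \frac{1}{37812} \cdot 37764 + 39299 = \frac{9441}{3151} + 39299 = \frac{123840590}{3151}$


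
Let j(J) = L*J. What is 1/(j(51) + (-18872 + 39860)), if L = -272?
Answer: 1/7116 ≈ 0.00014053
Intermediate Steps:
j(J) = -272*J
1/(j(51) + (-18872 + 39860)) = 1/(-272*51 + (-18872 + 39860)) = 1/(-13872 + 20988) = 1/7116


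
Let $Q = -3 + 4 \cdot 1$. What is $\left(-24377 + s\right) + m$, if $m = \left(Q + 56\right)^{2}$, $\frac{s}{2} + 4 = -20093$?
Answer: $-61322$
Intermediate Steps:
$s = -40194$ ($s = -8 + 2 \left(-20093\right) = -8 - 40186 = -40194$)
$Q = 1$ ($Q = -3 + 4 = 1$)
$m = 3249$ ($m = \left(1 + 56\right)^{2} = 57^{2} = 3249$)
$\left(-24377 + s\right) + m = \left(-24377 - 40194\right) + 3249 = -64571 + 3249 = -61322$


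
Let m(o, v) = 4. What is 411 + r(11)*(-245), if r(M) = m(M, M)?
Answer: -569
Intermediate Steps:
r(M) = 4
411 + r(11)*(-245) = 411 + 4*(-245) = 411 - 980 = -569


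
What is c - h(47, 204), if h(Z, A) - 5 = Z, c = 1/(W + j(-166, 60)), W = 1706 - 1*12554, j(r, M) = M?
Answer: -560977/10788 ≈ -52.000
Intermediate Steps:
W = -10848 (W = 1706 - 12554 = -10848)
c = -1/10788 (c = 1/(-10848 + 60) = 1/(-10788) = -1/10788 ≈ -9.2696e-5)
h(Z, A) = 5 + Z
c - h(47, 204) = -1/10788 - (5 + 47) = -1/10788 - 1*52 = -1/10788 - 52 = -560977/10788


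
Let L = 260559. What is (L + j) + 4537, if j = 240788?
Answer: 505884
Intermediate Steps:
(L + j) + 4537 = (260559 + 240788) + 4537 = 501347 + 4537 = 505884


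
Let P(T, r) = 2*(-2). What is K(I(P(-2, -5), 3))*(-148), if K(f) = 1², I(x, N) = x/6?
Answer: -148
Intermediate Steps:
P(T, r) = -4
I(x, N) = x/6 (I(x, N) = x*(⅙) = x/6)
K(f) = 1
K(I(P(-2, -5), 3))*(-148) = 1*(-148) = -148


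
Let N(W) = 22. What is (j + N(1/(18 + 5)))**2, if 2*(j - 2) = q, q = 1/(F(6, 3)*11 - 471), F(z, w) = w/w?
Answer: 487482241/846400 ≈ 575.95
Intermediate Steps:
F(z, w) = 1
q = -1/460 (q = 1/(1*11 - 471) = 1/(11 - 471) = 1/(-460) = -1/460 ≈ -0.0021739)
j = 1839/920 (j = 2 + (1/2)*(-1/460) = 2 - 1/920 = 1839/920 ≈ 1.9989)
(j + N(1/(18 + 5)))**2 = (1839/920 + 22)**2 = (22079/920)**2 = 487482241/846400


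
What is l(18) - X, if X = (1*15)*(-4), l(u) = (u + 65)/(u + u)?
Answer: 2243/36 ≈ 62.306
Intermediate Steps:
l(u) = (65 + u)/(2*u) (l(u) = (65 + u)/((2*u)) = (65 + u)*(1/(2*u)) = (65 + u)/(2*u))
X = -60 (X = 15*(-4) = -60)
l(18) - X = (1/2)*(65 + 18)/18 - 1*(-60) = (1/2)*(1/18)*83 + 60 = 83/36 + 60 = 2243/36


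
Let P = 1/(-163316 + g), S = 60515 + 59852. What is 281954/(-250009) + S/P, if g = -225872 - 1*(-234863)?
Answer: -4644076499767429/250009 ≈ -1.8576e+10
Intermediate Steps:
g = 8991 (g = -225872 + 234863 = 8991)
S = 120367
P = -1/154325 (P = 1/(-163316 + 8991) = 1/(-154325) = -1/154325 ≈ -6.4798e-6)
281954/(-250009) + S/P = 281954/(-250009) + 120367/(-1/154325) = 281954*(-1/250009) + 120367*(-154325) = -281954/250009 - 18575637275 = -4644076499767429/250009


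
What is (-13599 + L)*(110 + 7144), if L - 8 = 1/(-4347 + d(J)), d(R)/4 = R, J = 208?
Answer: -346540742964/3515 ≈ -9.8589e+7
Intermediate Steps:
d(R) = 4*R
L = 28119/3515 (L = 8 + 1/(-4347 + 4*208) = 8 + 1/(-4347 + 832) = 8 + 1/(-3515) = 8 - 1/3515 = 28119/3515 ≈ 7.9997)
(-13599 + L)*(110 + 7144) = (-13599 + 28119/3515)*(110 + 7144) = -47772366/3515*7254 = -346540742964/3515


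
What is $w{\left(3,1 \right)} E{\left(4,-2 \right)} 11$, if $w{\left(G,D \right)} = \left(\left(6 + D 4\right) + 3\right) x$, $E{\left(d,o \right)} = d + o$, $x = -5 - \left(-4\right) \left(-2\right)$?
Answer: $-3718$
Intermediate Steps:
$x = -13$ ($x = -5 - 8 = -13$)
$w{\left(G,D \right)} = -117 - 52 D$ ($w{\left(G,D \right)} = \left(\left(6 + D 4\right) + 3\right) \left(-13\right) = \left(\left(6 + 4 D\right) + 3\right) \left(-13\right) = \left(9 + 4 D\right) \left(-13\right) = -117 - 52 D$)
$w{\left(3,1 \right)} E{\left(4,-2 \right)} 11 = \left(-117 - 52\right) \left(4 - 2\right) 11 = \left(-117 - 52\right) 2 \cdot 11 = \left(-169\right) 2 \cdot 11 = \left(-338\right) 11 = -3718$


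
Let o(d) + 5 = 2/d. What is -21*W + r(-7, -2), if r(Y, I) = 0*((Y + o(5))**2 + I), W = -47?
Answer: 987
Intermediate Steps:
o(d) = -5 + 2/d
r(Y, I) = 0 (r(Y, I) = 0*((Y + (-5 + 2/5))**2 + I) = 0*((Y - 23/5)**2 + I) = 0*((-23/5 + Y)**2 + I) = 0*(I + (-23/5 + Y)**2) = 0)
-21*W + r(-7, -2) = -21*(-47) + 0 = 987 + 0 = 987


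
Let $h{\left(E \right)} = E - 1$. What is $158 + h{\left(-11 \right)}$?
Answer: $146$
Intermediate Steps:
$h{\left(E \right)} = -1 + E$ ($h{\left(E \right)} = E - 1 = -1 + E$)
$158 + h{\left(-11 \right)} = 158 - 12 = 146$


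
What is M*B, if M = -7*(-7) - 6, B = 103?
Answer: 4429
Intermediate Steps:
M = 43 (M = 49 - 6 = 43)
M*B = 43*103 = 4429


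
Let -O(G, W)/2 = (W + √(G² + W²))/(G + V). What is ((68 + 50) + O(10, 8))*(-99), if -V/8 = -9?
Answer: -478170/41 + 198*√41/41 ≈ -11632.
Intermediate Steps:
V = 72 (V = -8*(-9) = 72)
O(G, W) = -2*(W + √(G² + W²))/(72 + G) (O(G, W) = -2*(W + √(G² + W²))/(G + 72) = -2*(W + √(G² + W²))/(72 + G))
((68 + 50) + O(10, 8))*(-99) = ((68 + 50) + 2*(-1*8 - √(10² + 8²))/(72 + 10))*(-99) = (118 + 2*(-8 - √(100 + 64))/82)*(-99) = (118 + 2*(1/82)*(-8 - √164))*(-99) = (118 + 2*(1/82)*(-8 - 2*√41))*(-99) = (118 + (-8/41 - 2*√41/41))*(-99) = (4830/41 - 2*√41/41)*(-99) = -478170/41 + 198*√41/41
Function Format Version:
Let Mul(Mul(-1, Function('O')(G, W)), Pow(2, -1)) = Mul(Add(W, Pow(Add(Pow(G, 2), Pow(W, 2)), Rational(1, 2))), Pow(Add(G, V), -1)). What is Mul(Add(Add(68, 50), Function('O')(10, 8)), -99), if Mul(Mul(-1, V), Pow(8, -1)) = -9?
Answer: Add(Rational(-478170, 41), Mul(Rational(198, 41), Pow(41, Rational(1, 2)))) ≈ -11632.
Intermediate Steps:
V = 72 (V = Mul(-8, -9) = 72)
Function('O')(G, W) = Mul(-2, Pow(Add(72, G), -1), Add(W, Pow(Add(Pow(G, 2), Pow(W, 2)), Rational(1, 2)))) (Function('O')(G, W) = Mul(-2, Mul(Add(W, Pow(Add(Pow(G, 2), Pow(W, 2)), Rational(1, 2))), Pow(Add(G, 72), -1))) = Mul(-2, Mul(Add(W, Pow(Add(Pow(G, 2), Pow(W, 2)), Rational(1, 2))), Pow(Add(72, G), -1))) = Mul(-2, Mul(Pow(Add(72, G), -1), Add(W, Pow(Add(Pow(G, 2), Pow(W, 2)), Rational(1, 2))))) = Mul(-2, Pow(Add(72, G), -1), Add(W, Pow(Add(Pow(G, 2), Pow(W, 2)), Rational(1, 2)))))
Mul(Add(Add(68, 50), Function('O')(10, 8)), -99) = Mul(Add(Add(68, 50), Mul(2, Pow(Add(72, 10), -1), Add(Mul(-1, 8), Mul(-1, Pow(Add(Pow(10, 2), Pow(8, 2)), Rational(1, 2)))))), -99) = Mul(Add(118, Mul(2, Pow(82, -1), Add(-8, Mul(-1, Pow(Add(100, 64), Rational(1, 2)))))), -99) = Mul(Add(118, Mul(2, Rational(1, 82), Add(-8, Mul(-1, Pow(164, Rational(1, 2)))))), -99) = Mul(Add(118, Mul(2, Rational(1, 82), Add(-8, Mul(-1, Mul(2, Pow(41, Rational(1, 2))))))), -99) = Mul(Add(118, Mul(2, Rational(1, 82), Add(-8, Mul(-2, Pow(41, Rational(1, 2)))))), -99) = Mul(Add(118, Add(Rational(-8, 41), Mul(Rational(-2, 41), Pow(41, Rational(1, 2))))), -99) = Mul(Add(Rational(4830, 41), Mul(Rational(-2, 41), Pow(41, Rational(1, 2)))), -99) = Add(Rational(-478170, 41), Mul(Rational(198, 41), Pow(41, Rational(1, 2))))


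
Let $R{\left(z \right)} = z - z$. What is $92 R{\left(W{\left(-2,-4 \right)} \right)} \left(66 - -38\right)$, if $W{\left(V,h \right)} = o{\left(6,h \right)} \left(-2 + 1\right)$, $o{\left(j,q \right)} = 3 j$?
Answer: $0$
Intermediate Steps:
$W{\left(V,h \right)} = -18$ ($W{\left(V,h \right)} = 3 \cdot 6 \left(-2 + 1\right) = 18 \left(-1\right) = -18$)
$R{\left(z \right)} = 0$
$92 R{\left(W{\left(-2,-4 \right)} \right)} \left(66 - -38\right) = 92 \cdot 0 \left(66 - -38\right) = 0 \left(66 + 38\right) = 0 \cdot 104 = 0$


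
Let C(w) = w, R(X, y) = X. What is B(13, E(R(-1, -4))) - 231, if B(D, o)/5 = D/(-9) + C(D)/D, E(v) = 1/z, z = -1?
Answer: -2099/9 ≈ -233.22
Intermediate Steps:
E(v) = -1 (E(v) = 1/(-1) = -1)
B(D, o) = 5 - 5*D/9 (B(D, o) = 5*(D/(-9) + D/D) = 5*(D*(-1/9) + 1) = 5*(-D/9 + 1) = 5*(1 - D/9) = 5 - 5*D/9)
B(13, E(R(-1, -4))) - 231 = (5 - 5/9*13) - 231 = (5 - 65/9) - 231 = -20/9 - 231 = -2099/9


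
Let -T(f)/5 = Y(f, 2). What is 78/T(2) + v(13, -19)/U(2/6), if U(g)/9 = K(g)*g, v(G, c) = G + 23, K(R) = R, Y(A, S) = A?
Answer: 141/5 ≈ 28.200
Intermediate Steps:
v(G, c) = 23 + G
T(f) = -5*f
U(g) = 9*g**2 (U(g) = 9*(g*g) = 9*g**2)
78/T(2) + v(13, -19)/U(2/6) = 78/((-5*2)) + (23 + 13)/((9*(2/6)**2)) = 78/(-10) + 36/((9*(2*(1/6))**2)) = 78*(-1/10) + 36/((9*(1/3)**2)) = -39/5 + 36/((9*(1/9))) = -39/5 + 36/1 = -39/5 + 36*1 = -39/5 + 36 = 141/5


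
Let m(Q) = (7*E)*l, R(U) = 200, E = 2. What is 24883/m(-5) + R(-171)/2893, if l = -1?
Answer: -71983719/40502 ≈ -1777.3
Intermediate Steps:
m(Q) = -14 (m(Q) = (7*2)*(-1) = 14*(-1) = -14)
24883/m(-5) + R(-171)/2893 = 24883/(-14) + 200/2893 = 24883*(-1/14) + 200*(1/2893) = -24883/14 + 200/2893 = -71983719/40502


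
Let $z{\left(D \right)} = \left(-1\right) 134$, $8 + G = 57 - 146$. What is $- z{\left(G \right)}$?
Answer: $134$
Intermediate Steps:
$G = -97$ ($G = -8 + \left(57 - 146\right) = -8 - 89 = -97$)
$z{\left(D \right)} = -134$
$- z{\left(G \right)} = \left(-1\right) \left(-134\right) = 134$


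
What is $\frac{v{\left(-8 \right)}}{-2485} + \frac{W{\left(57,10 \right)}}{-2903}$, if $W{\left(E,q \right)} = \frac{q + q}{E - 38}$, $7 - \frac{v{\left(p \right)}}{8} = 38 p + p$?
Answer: $- \frac{140810364}{137065145} \approx -1.0273$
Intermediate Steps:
$v{\left(p \right)} = 56 - 312 p$ ($v{\left(p \right)} = 56 - 8 \left(38 p + p\right) = 56 - 8 \cdot 39 p = 56 - 312 p$)
$W{\left(E,q \right)} = \frac{2 q}{-38 + E}$
$\frac{v{\left(-8 \right)}}{-2485} + \frac{W{\left(57,10 \right)}}{-2903} = \frac{56 - -2496}{-2485} + \frac{2 \cdot 10 \frac{1}{-38 + 57}}{-2903} = \left(56 + 2496\right) \left(- \frac{1}{2485}\right) + 2 \cdot 10 \cdot \frac{1}{19} \left(- \frac{1}{2903}\right) = 2552 \left(- \frac{1}{2485}\right) + 2 \cdot 10 \cdot \frac{1}{19} \left(- \frac{1}{2903}\right) = - \frac{2552}{2485} + \frac{20}{19} \left(- \frac{1}{2903}\right) = - \frac{2552}{2485} - \frac{20}{55157} = - \frac{140810364}{137065145}$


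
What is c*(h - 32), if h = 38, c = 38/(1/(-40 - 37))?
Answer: -17556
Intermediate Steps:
c = -2926 (c = 38/(1/(-77)) = 38/(-1/77) = 38*(-77) = -2926)
c*(h - 32) = -2926*(38 - 32) = -2926*6 = -17556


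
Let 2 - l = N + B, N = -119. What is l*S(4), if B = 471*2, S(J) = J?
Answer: -3284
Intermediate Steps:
B = 942
l = -821 (l = 2 - (-119 + 942) = 2 - 1*823 = 2 - 823 = -821)
l*S(4) = -821*4 = -3284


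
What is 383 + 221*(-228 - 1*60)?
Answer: -63265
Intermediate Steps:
383 + 221*(-228 - 1*60) = 383 + 221*(-228 - 60) = 383 + 221*(-288) = 383 - 63648 = -63265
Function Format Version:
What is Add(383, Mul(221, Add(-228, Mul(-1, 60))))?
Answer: -63265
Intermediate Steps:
Add(383, Mul(221, Add(-228, Mul(-1, 60)))) = Add(383, Mul(221, Add(-228, -60))) = Add(383, Mul(221, -288)) = Add(383, -63648) = -63265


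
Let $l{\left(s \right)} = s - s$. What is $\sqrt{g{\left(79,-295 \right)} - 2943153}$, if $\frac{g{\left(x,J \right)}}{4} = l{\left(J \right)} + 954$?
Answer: $3 i \sqrt{326593} \approx 1714.4 i$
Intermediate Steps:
$l{\left(s \right)} = 0$
$g{\left(x,J \right)} = 3816$ ($g{\left(x,J \right)} = 4 \left(0 + 954\right) = 4 \cdot 954 = 3816$)
$\sqrt{g{\left(79,-295 \right)} - 2943153} = \sqrt{3816 - 2943153} = \sqrt{-2939337} = 3 i \sqrt{326593}$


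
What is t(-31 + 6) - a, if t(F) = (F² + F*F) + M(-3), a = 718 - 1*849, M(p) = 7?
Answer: 1388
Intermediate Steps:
a = -131 (a = 718 - 849 = -131)
t(F) = 7 + 2*F² (t(F) = (F² + F*F) + 7 = (F² + F²) + 7 = 2*F² + 7 = 7 + 2*F²)
t(-31 + 6) - a = (7 + 2*(-31 + 6)²) - 1*(-131) = (7 + 2*(-25)²) + 131 = (7 + 2*625) + 131 = (7 + 1250) + 131 = 1257 + 131 = 1388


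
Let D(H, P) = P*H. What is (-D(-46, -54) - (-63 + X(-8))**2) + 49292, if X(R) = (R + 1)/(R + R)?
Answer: 10980847/256 ≈ 42894.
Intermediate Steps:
D(H, P) = H*P
X(R) = (1 + R)/(2*R) (X(R) = (1 + R)/((2*R)) = (1 + R)*(1/(2*R)) = (1 + R)/(2*R))
(-D(-46, -54) - (-63 + X(-8))**2) + 49292 = (-(-46)*(-54) - (-63 + (1/2)*(1 - 8)/(-8))**2) + 49292 = (-1*2484 - (-63 + (1/2)*(-1/8)*(-7))**2) + 49292 = (-2484 - (-63 + 7/16)**2) + 49292 = (-2484 - (-1001/16)**2) + 49292 = (-2484 - 1*1002001/256) + 49292 = (-2484 - 1002001/256) + 49292 = -1637905/256 + 49292 = 10980847/256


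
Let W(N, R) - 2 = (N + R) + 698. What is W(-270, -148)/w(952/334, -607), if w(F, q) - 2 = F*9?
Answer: 23547/2309 ≈ 10.198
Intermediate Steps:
W(N, R) = 700 + N + R (W(N, R) = 2 + ((N + R) + 698) = 2 + (698 + N + R) = 700 + N + R)
w(F, q) = 2 + 9*F (w(F, q) = 2 + F*9 = 2 + 9*F)
W(-270, -148)/w(952/334, -607) = (700 - 270 - 148)/(2 + 9*(952/334)) = 282/(2 + 9*(952*(1/334))) = 282/(2 + 9*(476/167)) = 282/(2 + 4284/167) = 282/(4618/167) = 282*(167/4618) = 23547/2309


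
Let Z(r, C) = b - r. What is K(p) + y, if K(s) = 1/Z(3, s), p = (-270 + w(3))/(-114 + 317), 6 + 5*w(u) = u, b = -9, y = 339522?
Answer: 4074263/12 ≈ 3.3952e+5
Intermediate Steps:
w(u) = -6/5 + u/5
p = -1353/1015 (p = (-270 + (-6/5 + (⅕)*3))/(-114 + 317) = (-270 + (-6/5 + ⅗))/203 = (-270 - ⅗)*(1/203) = -1353/5*1/203 = -1353/1015 ≈ -1.3330)
Z(r, C) = -9 - r
K(s) = -1/12 (K(s) = 1/(-9 - 1*3) = 1/(-9 - 3) = 1/(-12) = -1/12)
K(p) + y = -1/12 + 339522 = 4074263/12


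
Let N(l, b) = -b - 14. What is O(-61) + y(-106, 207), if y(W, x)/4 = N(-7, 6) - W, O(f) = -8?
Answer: 336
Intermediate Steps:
N(l, b) = -14 - b
y(W, x) = -80 - 4*W (y(W, x) = 4*((-14 - 1*6) - W) = 4*((-14 - 6) - W) = 4*(-20 - W) = -80 - 4*W)
O(-61) + y(-106, 207) = -8 + (-80 - 4*(-106)) = -8 + (-80 + 424) = -8 + 344 = 336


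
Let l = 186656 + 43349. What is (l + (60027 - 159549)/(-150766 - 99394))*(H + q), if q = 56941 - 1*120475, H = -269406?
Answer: -478918794205167/6254 ≈ -7.6578e+10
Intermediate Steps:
l = 230005
q = -63534 (q = 56941 - 120475 = -63534)
(l + (60027 - 159549)/(-150766 - 99394))*(H + q) = (230005 + (60027 - 159549)/(-150766 - 99394))*(-269406 - 63534) = (230005 - 99522/(-250160))*(-332940) = (230005 - 99522*(-1/250160))*(-332940) = (230005 + 49761/125080)*(-332940) = (28769075161/125080)*(-332940) = -478918794205167/6254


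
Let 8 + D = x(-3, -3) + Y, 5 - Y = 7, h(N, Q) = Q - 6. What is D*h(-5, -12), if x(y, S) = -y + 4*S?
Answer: 342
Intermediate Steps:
h(N, Q) = -6 + Q
Y = -2 (Y = 5 - 1*7 = 5 - 7 = -2)
D = -19 (D = -8 + ((-1*(-3) + 4*(-3)) - 2) = -8 + ((3 - 12) - 2) = -8 + (-9 - 2) = -8 - 11 = -19)
D*h(-5, -12) = -19*(-6 - 12) = -19*(-18) = 342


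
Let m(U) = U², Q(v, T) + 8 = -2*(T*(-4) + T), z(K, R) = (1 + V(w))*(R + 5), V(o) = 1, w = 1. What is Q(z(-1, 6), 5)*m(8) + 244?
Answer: 1652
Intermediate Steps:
z(K, R) = 10 + 2*R (z(K, R) = (1 + 1)*(R + 5) = 2*(5 + R) = 10 + 2*R)
Q(v, T) = -8 + 6*T (Q(v, T) = -8 - 2*(T*(-4) + T) = -8 - 2*(-4*T + T) = -8 - (-6)*T = -8 + 6*T)
Q(z(-1, 6), 5)*m(8) + 244 = (-8 + 6*5)*8² + 244 = (-8 + 30)*64 + 244 = 22*64 + 244 = 1408 + 244 = 1652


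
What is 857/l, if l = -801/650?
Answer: -557050/801 ≈ -695.44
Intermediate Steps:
l = -801/650 (l = -801*1/650 = -801/650 ≈ -1.2323)
857/l = 857/(-801/650) = 857*(-650/801) = -557050/801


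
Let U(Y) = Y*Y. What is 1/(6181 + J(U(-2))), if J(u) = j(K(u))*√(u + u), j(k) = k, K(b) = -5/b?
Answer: 12362/76409497 + 5*√2/76409497 ≈ 0.00016188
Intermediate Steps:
U(Y) = Y²
J(u) = -5*√2/√u (J(u) = (-5/u)*√(u + u) = (-5/u)*√(2*u) = (-5/u)*(√2*√u) = -5*√2/√u)
1/(6181 + J(U(-2))) = 1/(6181 - 5*√2/√((-2)²)) = 1/(6181 - 5*√2/√4) = 1/(6181 - 5*√2*½) = 1/(6181 - 5*√2/2)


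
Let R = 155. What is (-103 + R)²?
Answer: 2704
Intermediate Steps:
(-103 + R)² = (-103 + 155)² = 52² = 2704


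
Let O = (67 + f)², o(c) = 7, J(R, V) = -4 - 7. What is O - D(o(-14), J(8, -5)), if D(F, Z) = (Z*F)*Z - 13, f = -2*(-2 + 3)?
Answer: 3391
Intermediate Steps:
J(R, V) = -11
f = -2 (f = -2*1 = -2)
D(F, Z) = -13 + F*Z² (D(F, Z) = (F*Z)*Z - 13 = F*Z² - 13 = -13 + F*Z²)
O = 4225 (O = (67 - 2)² = 65² = 4225)
O - D(o(-14), J(8, -5)) = 4225 - (-13 + 7*(-11)²) = 4225 - (-13 + 7*121) = 4225 - (-13 + 847) = 4225 - 1*834 = 4225 - 834 = 3391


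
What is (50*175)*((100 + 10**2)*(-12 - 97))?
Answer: -190750000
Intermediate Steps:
(50*175)*((100 + 10**2)*(-12 - 97)) = 8750*((100 + 100)*(-109)) = 8750*(200*(-109)) = 8750*(-21800) = -190750000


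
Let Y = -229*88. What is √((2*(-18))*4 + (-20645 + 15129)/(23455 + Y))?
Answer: 2*I*√44145329/1101 ≈ 12.069*I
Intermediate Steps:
Y = -20152
√((2*(-18))*4 + (-20645 + 15129)/(23455 + Y)) = √((2*(-18))*4 + (-20645 + 15129)/(23455 - 20152)) = √(-36*4 - 5516/3303) = √(-144 - 5516*1/3303) = √(-144 - 5516/3303) = √(-481148/3303) = 2*I*√44145329/1101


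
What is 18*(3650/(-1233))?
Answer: -7300/137 ≈ -53.285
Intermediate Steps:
18*(3650/(-1233)) = 18*(3650*(-1/1233)) = 18*(-3650/1233) = -7300/137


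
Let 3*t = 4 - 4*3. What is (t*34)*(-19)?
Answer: 5168/3 ≈ 1722.7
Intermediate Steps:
t = -8/3 (t = (4 - 4*3)/3 = (4 - 12)/3 = (⅓)*(-8) = -8/3 ≈ -2.6667)
(t*34)*(-19) = -8/3*34*(-19) = -272/3*(-19) = 5168/3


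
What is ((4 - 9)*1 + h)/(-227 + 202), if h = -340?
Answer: 69/5 ≈ 13.800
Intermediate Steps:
((4 - 9)*1 + h)/(-227 + 202) = ((4 - 9)*1 - 340)/(-227 + 202) = (-5*1 - 340)/(-25) = (-5 - 340)*(-1/25) = -345*(-1/25) = 69/5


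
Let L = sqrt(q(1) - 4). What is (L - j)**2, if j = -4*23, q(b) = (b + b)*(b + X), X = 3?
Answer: 8836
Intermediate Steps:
q(b) = 2*b*(3 + b) (q(b) = (b + b)*(b + 3) = (2*b)*(3 + b) = 2*b*(3 + b))
L = 2 (L = sqrt(2*1*(3 + 1) - 4) = sqrt(2*1*4 - 4) = sqrt(8 - 4) = sqrt(4) = 2)
j = -92
(L - j)**2 = (2 - 1*(-92))**2 = (2 + 92)**2 = 94**2 = 8836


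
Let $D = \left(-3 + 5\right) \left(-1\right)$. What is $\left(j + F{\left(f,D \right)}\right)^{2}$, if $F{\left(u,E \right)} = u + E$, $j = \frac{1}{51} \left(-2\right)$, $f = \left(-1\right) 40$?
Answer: $\frac{4596736}{2601} \approx 1767.3$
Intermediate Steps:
$f = -40$
$j = - \frac{2}{51}$ ($j = \frac{1}{51} \left(-2\right) = - \frac{2}{51} \approx -0.039216$)
$D = -2$ ($D = 2 \left(-1\right) = -2$)
$F{\left(u,E \right)} = E + u$
$\left(j + F{\left(f,D \right)}\right)^{2} = \left(- \frac{2}{51} - 42\right)^{2} = \left(- \frac{2144}{51}\right)^{2} = \frac{4596736}{2601}$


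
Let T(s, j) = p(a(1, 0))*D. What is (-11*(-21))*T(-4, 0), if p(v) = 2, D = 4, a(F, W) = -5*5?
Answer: 1848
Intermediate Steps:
a(F, W) = -25
T(s, j) = 8 (T(s, j) = 2*4 = 8)
(-11*(-21))*T(-4, 0) = -11*(-21)*8 = 231*8 = 1848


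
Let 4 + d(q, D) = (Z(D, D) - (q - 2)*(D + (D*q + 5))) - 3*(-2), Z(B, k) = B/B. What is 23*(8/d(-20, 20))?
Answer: -184/8247 ≈ -0.022311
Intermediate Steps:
Z(B, k) = 1
d(q, D) = 3 - (-2 + q)*(5 + D + D*q) (d(q, D) = -4 + ((1 - (q - 2)*(D + (D*q + 5))) - 3*(-2)) = -4 + ((1 - (-2 + q)*(D + (5 + D*q))) + 6) = -4 + ((1 - (-2 + q)*(5 + D + D*q)) + 6) = -4 + (7 - (-2 + q)*(5 + D + D*q)) = 3 - (-2 + q)*(5 + D + D*q))
23*(8/d(-20, 20)) = 23*(8/(13 - 5*(-20) + 2*20 + 20*(-20) - 1*20*(-20)²)) = 23*(8/(13 + 100 + 40 - 400 - 1*20*400)) = 23*(8/(13 + 100 + 40 - 400 - 8000)) = 23*(8/(-8247)) = 23*(8*(-1/8247)) = 23*(-8/8247) = -184/8247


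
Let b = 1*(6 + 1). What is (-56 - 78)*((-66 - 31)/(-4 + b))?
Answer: 12998/3 ≈ 4332.7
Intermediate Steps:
b = 7 (b = 1*7 = 7)
(-56 - 78)*((-66 - 31)/(-4 + b)) = (-56 - 78)*((-66 - 31)/(-4 + 7)) = -(-12998)/3 = -134*(-97/3) = 12998/3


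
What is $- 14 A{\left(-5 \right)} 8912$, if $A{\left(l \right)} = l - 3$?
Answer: $998144$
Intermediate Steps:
$A{\left(l \right)} = -3 + l$ ($A{\left(l \right)} = l - 3 = -3 + l$)
$- 14 A{\left(-5 \right)} 8912 = - 14 \left(-3 - 5\right) 8912 = \left(-14\right) \left(-8\right) 8912 = 112 \cdot 8912 = 998144$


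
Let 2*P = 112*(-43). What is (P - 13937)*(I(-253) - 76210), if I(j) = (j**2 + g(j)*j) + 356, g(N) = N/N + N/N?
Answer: 201877095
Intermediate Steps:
g(N) = 2 (g(N) = 1 + 1 = 2)
I(j) = 356 + j**2 + 2*j (I(j) = (j**2 + 2*j) + 356 = 356 + j**2 + 2*j)
P = -2408 (P = (112*(-43))/2 = (1/2)*(-4816) = -2408)
(P - 13937)*(I(-253) - 76210) = (-2408 - 13937)*((356 + (-253)**2 + 2*(-253)) - 76210) = -16345*((356 + 64009 - 506) - 76210) = -16345*(63859 - 76210) = -16345*(-12351) = 201877095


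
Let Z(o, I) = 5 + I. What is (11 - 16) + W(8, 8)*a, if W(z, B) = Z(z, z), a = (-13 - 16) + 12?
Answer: -226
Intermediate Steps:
a = -17 (a = -29 + 12 = -17)
W(z, B) = 5 + z
(11 - 16) + W(8, 8)*a = (11 - 16) + (5 + 8)*(-17) = -5 + 13*(-17) = -5 - 221 = -226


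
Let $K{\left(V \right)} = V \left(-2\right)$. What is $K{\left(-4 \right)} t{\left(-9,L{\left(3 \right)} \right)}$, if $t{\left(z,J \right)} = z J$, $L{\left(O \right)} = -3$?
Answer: $216$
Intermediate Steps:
$t{\left(z,J \right)} = J z$
$K{\left(V \right)} = - 2 V$
$K{\left(-4 \right)} t{\left(-9,L{\left(3 \right)} \right)} = \left(-2\right) \left(-4\right) \left(\left(-3\right) \left(-9\right)\right) = 8 \cdot 27 = 216$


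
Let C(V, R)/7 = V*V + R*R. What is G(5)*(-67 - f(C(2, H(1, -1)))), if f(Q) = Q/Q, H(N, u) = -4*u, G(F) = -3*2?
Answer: 408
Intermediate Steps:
G(F) = -6
C(V, R) = 7*R² + 7*V² (C(V, R) = 7*(V*V + R*R) = 7*(V² + R²) = 7*(R² + V²) = 7*R² + 7*V²)
f(Q) = 1
G(5)*(-67 - f(C(2, H(1, -1)))) = -6*(-67 - 1*1) = -6*(-67 - 1) = -6*(-68) = 408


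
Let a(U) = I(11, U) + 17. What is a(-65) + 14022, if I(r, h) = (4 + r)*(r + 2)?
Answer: 14234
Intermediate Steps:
I(r, h) = (2 + r)*(4 + r) (I(r, h) = (4 + r)*(2 + r) = (2 + r)*(4 + r))
a(U) = 212 (a(U) = (8 + 11**2 + 6*11) + 17 = (8 + 121 + 66) + 17 = 195 + 17 = 212)
a(-65) + 14022 = 212 + 14022 = 14234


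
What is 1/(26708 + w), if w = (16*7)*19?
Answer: 1/28836 ≈ 3.4679e-5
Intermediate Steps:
w = 2128 (w = 112*19 = 2128)
1/(26708 + w) = 1/(26708 + 2128) = 1/28836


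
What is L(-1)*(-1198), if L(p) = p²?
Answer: -1198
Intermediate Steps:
L(-1)*(-1198) = (-1)²*(-1198) = 1*(-1198) = -1198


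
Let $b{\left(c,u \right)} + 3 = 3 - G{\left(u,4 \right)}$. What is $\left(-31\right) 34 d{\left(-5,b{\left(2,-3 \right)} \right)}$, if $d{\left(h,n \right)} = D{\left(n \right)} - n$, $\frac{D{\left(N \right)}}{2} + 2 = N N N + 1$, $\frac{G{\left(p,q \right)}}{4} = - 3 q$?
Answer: $-233075236$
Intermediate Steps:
$G{\left(p,q \right)} = - 12 q$ ($G{\left(p,q \right)} = 4 \left(- 3 q\right) = - 12 q$)
$b{\left(c,u \right)} = 48$ ($b{\left(c,u \right)} = -3 - \left(-3 - 48\right) = -3 + \left(3 - -48\right) = -3 + \left(3 + 48\right) = -3 + 51 = 48$)
$D{\left(N \right)} = -2 + 2 N^{3}$ ($D{\left(N \right)} = -4 + 2 \left(N N N + 1\right) = -4 + 2 \left(N^{2} N + 1\right) = -4 + 2 \left(N^{3} + 1\right) = -4 + 2 \left(1 + N^{3}\right) = -4 + \left(2 + 2 N^{3}\right) = -2 + 2 N^{3}$)
$d{\left(h,n \right)} = -2 - n + 2 n^{3}$ ($d{\left(h,n \right)} = \left(-2 + 2 n^{3}\right) - n = -2 - n + 2 n^{3}$)
$\left(-31\right) 34 d{\left(-5,b{\left(2,-3 \right)} \right)} = \left(-31\right) 34 \left(-2 - 48 + 2 \cdot 48^{3}\right) = - 1054 \left(-2 - 48 + 2 \cdot 110592\right) = - 1054 \left(-2 - 48 + 221184\right) = \left(-1054\right) 221134 = -233075236$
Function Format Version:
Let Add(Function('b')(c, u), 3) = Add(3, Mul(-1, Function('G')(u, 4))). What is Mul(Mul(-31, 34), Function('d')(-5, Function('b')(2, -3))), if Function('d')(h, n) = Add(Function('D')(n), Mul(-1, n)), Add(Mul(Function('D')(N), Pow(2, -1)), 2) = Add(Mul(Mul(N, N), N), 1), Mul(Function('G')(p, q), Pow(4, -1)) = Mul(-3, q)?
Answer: -233075236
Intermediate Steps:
Function('G')(p, q) = Mul(-12, q) (Function('G')(p, q) = Mul(4, Mul(-3, q)) = Mul(-12, q))
Function('b')(c, u) = 48 (Function('b')(c, u) = Add(-3, Add(3, Mul(-1, Mul(-12, 4)))) = Add(-3, Add(3, Mul(-1, -48))) = Add(-3, Add(3, 48)) = Add(-3, 51) = 48)
Function('D')(N) = Add(-2, Mul(2, Pow(N, 3))) (Function('D')(N) = Add(-4, Mul(2, Add(Mul(Mul(N, N), N), 1))) = Add(-4, Mul(2, Add(Mul(Pow(N, 2), N), 1))) = Add(-4, Mul(2, Add(Pow(N, 3), 1))) = Add(-4, Mul(2, Add(1, Pow(N, 3)))) = Add(-4, Add(2, Mul(2, Pow(N, 3)))) = Add(-2, Mul(2, Pow(N, 3))))
Function('d')(h, n) = Add(-2, Mul(-1, n), Mul(2, Pow(n, 3))) (Function('d')(h, n) = Add(Add(-2, Mul(2, Pow(n, 3))), Mul(-1, n)) = Add(-2, Mul(-1, n), Mul(2, Pow(n, 3))))
Mul(Mul(-31, 34), Function('d')(-5, Function('b')(2, -3))) = Mul(Mul(-31, 34), Add(-2, Mul(-1, 48), Mul(2, Pow(48, 3)))) = Mul(-1054, Add(-2, -48, Mul(2, 110592))) = Mul(-1054, Add(-2, -48, 221184)) = Mul(-1054, 221134) = -233075236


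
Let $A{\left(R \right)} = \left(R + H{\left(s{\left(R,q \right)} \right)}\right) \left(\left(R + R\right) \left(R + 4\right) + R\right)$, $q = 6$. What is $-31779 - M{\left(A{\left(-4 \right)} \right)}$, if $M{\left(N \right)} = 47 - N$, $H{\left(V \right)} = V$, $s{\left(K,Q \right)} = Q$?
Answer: $-31834$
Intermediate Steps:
$A{\left(R \right)} = \left(6 + R\right) \left(R + 2 R \left(4 + R\right)\right)$ ($A{\left(R \right)} = \left(R + 6\right) \left(\left(R + R\right) \left(R + 4\right) + R\right) = \left(6 + R\right) \left(2 R \left(4 + R\right) + R\right) = \left(6 + R\right) \left(R + 2 R \left(4 + R\right)\right)$)
$-31779 - M{\left(A{\left(-4 \right)} \right)} = -31779 - \left(47 - - 4 \left(54 + 2 \left(-4\right)^{2} + 21 \left(-4\right)\right)\right) = -31779 - \left(47 - - 4 \left(54 + 2 \cdot 16 - 84\right)\right) = -31779 - \left(47 - - 4 \left(54 + 32 - 84\right)\right) = -31779 - \left(47 - \left(-4\right) 2\right) = -31779 - \left(47 - -8\right) = -31779 - \left(47 + 8\right) = -31779 - 55 = -31834$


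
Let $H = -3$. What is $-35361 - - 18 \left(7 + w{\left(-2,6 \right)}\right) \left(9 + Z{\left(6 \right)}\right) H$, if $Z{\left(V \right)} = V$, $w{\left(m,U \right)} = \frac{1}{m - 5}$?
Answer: $- \frac{286407}{7} \approx -40915.0$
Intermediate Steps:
$w{\left(m,U \right)} = \frac{1}{-5 + m}$
$-35361 - - 18 \left(7 + w{\left(-2,6 \right)}\right) \left(9 + Z{\left(6 \right)}\right) H = -35361 - - 18 \left(7 + \frac{1}{-5 - 2}\right) \left(9 + 6\right) \left(-3\right) = -35361 - - 18 \left(7 + \frac{1}{-7}\right) 15 \left(-3\right) = -35361 - - 18 \left(7 - \frac{1}{7}\right) 15 \left(-3\right) = -35361 - - 18 \cdot \frac{48}{7} \cdot 15 \left(-3\right) = -35361 - \left(-18\right) \frac{720}{7} \left(-3\right) = -35361 - \left(- \frac{12960}{7}\right) \left(-3\right) = -35361 - \frac{38880}{7} = - \frac{286407}{7}$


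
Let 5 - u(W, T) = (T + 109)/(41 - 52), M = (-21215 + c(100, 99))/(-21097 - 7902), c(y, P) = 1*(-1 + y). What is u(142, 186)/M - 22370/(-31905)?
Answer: 32902059737/741076578 ≈ 44.398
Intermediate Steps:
c(y, P) = -1 + y
M = 21116/28999 (M = (-21215 + (-1 + 100))/(-21097 - 7902) = (-21215 + 99)/(-28999) = -21116*(-1/28999) = 21116/28999 ≈ 0.72816)
u(W, T) = 164/11 + T/11 (u(W, T) = 5 - (T + 109)/(41 - 52) = 5 - (109 + T)/(-11) = 5 - (109 + T)*(-1)/11 = 5 - (-109/11 - T/11) = 5 + (109/11 + T/11) = 164/11 + T/11)
u(142, 186)/M - 22370/(-31905) = (164/11 + (1/11)*186)/(21116/28999) - 22370/(-31905) = (164/11 + 186/11)*(28999/21116) - 22370*(-1/31905) = (350/11)*(28999/21116) + 4474/6381 = 5074825/116138 + 4474/6381 = 32902059737/741076578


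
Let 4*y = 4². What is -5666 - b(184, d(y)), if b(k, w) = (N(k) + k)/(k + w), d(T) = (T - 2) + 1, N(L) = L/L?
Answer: -1059727/187 ≈ -5667.0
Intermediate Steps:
y = 4 (y = (¼)*4² = (¼)*16 = 4)
N(L) = 1
d(T) = -1 + T (d(T) = (-2 + T) + 1 = -1 + T)
b(k, w) = (1 + k)/(k + w)
-5666 - b(184, d(y)) = -5666 - (1 + 184)/(184 + (-1 + 4)) = -5666 - 185/(184 + 3) = -5666 - 185/187 = -1059727/187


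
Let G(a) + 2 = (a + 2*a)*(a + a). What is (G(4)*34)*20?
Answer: 63920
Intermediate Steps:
G(a) = -2 + 6*a**2 (G(a) = -2 + (a + 2*a)*(a + a) = -2 + (3*a)*(2*a) = -2 + 6*a**2)
(G(4)*34)*20 = ((-2 + 6*4**2)*34)*20 = ((-2 + 6*16)*34)*20 = ((-2 + 96)*34)*20 = (94*34)*20 = 3196*20 = 63920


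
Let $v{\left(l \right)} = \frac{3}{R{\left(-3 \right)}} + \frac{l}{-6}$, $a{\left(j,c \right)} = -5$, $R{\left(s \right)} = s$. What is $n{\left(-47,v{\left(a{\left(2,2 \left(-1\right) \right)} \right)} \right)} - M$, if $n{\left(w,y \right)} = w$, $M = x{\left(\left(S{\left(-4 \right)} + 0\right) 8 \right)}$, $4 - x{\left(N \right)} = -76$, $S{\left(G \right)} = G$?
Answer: $-127$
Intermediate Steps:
$x{\left(N \right)} = 80$ ($x{\left(N \right)} = 4 - -76 = 4 + 76 = 80$)
$M = 80$
$v{\left(l \right)} = -1 - \frac{l}{6}$ ($v{\left(l \right)} = \frac{3}{-3} + \frac{l}{-6} = 3 \left(- \frac{1}{3}\right) + l \left(- \frac{1}{6}\right) = -1 - \frac{l}{6}$)
$n{\left(-47,v{\left(a{\left(2,2 \left(-1\right) \right)} \right)} \right)} - M = -47 - 80 = -127$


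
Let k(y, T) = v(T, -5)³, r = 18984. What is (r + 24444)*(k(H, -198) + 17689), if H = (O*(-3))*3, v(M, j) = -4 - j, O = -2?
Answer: 768241320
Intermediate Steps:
H = 18 (H = -2*(-3)*3 = 6*3 = 18)
k(y, T) = 1 (k(y, T) = (-4 - 1*(-5))³ = (-4 + 5)³ = 1³ = 1)
(r + 24444)*(k(H, -198) + 17689) = (18984 + 24444)*(1 + 17689) = 43428*17690 = 768241320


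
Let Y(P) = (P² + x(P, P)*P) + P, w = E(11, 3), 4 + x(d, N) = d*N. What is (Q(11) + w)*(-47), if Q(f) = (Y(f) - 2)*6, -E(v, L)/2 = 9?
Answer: -398748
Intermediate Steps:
x(d, N) = -4 + N*d (x(d, N) = -4 + d*N = -4 + N*d)
E(v, L) = -18 (E(v, L) = -2*9 = -18)
w = -18
Y(P) = P + P² + P*(-4 + P²) (Y(P) = (P² + (-4 + P*P)*P) + P = (P² + (-4 + P²)*P) + P = (P² + P*(-4 + P²)) + P = P + P² + P*(-4 + P²))
Q(f) = -12 + 6*f*(-3 + f + f²) (Q(f) = (f*(-3 + f + f²) - 2)*6 = (-2 + f*(-3 + f + f²))*6 = -12 + 6*f*(-3 + f + f²))
(Q(11) + w)*(-47) = ((-12 + 6*11*(-3 + 11 + 11²)) - 18)*(-47) = ((-12 + 6*11*(-3 + 11 + 121)) - 18)*(-47) = ((-12 + 6*11*129) - 18)*(-47) = ((-12 + 8514) - 18)*(-47) = (8502 - 18)*(-47) = 8484*(-47) = -398748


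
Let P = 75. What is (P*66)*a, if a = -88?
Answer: -435600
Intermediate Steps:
(P*66)*a = (75*66)*(-88) = 4950*(-88) = -435600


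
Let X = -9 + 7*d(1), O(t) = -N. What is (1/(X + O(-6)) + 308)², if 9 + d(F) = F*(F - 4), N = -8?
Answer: 685340041/7225 ≈ 94857.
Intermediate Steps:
O(t) = 8 (O(t) = -1*(-8) = 8)
d(F) = -9 + F*(-4 + F) (d(F) = -9 + F*(F - 4) = -9 + F*(-4 + F))
X = -93 (X = -9 + 7*(-9 + 1² - 4*1) = -9 + 7*(-9 + 1 - 4) = -9 + 7*(-12) = -9 - 84 = -93)
(1/(X + O(-6)) + 308)² = (1/(-93 + 8) + 308)² = (1/(-85) + 308)² = (-1/85 + 308)² = (26179/85)² = 685340041/7225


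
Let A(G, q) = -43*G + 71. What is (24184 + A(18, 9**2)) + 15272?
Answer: 38753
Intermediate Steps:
A(G, q) = 71 - 43*G
(24184 + A(18, 9**2)) + 15272 = (24184 + (71 - 43*18)) + 15272 = (24184 + (71 - 774)) + 15272 = (24184 - 703) + 15272 = 23481 + 15272 = 38753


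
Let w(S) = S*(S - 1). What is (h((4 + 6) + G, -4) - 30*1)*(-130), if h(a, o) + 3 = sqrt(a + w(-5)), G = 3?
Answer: 4290 - 130*sqrt(43) ≈ 3437.5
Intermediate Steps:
w(S) = S*(-1 + S)
h(a, o) = -3 + sqrt(30 + a) (h(a, o) = -3 + sqrt(a - 5*(-1 - 5)) = -3 + sqrt(a - 5*(-6)) = -3 + sqrt(a + 30) = -3 + sqrt(30 + a))
(h((4 + 6) + G, -4) - 30*1)*(-130) = ((-3 + sqrt(30 + ((4 + 6) + 3))) - 30*1)*(-130) = ((-3 + sqrt(30 + (10 + 3))) - 30)*(-130) = ((-3 + sqrt(30 + 13)) - 30)*(-130) = ((-3 + sqrt(43)) - 30)*(-130) = (-33 + sqrt(43))*(-130) = 4290 - 130*sqrt(43)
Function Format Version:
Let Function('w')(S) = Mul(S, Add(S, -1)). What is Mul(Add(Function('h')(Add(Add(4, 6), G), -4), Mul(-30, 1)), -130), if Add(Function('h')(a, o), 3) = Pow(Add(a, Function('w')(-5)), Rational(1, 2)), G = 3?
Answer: Add(4290, Mul(-130, Pow(43, Rational(1, 2)))) ≈ 3437.5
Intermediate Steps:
Function('w')(S) = Mul(S, Add(-1, S))
Function('h')(a, o) = Add(-3, Pow(Add(30, a), Rational(1, 2))) (Function('h')(a, o) = Add(-3, Pow(Add(a, Mul(-5, Add(-1, -5))), Rational(1, 2))) = Add(-3, Pow(Add(a, Mul(-5, -6)), Rational(1, 2))) = Add(-3, Pow(Add(a, 30), Rational(1, 2))) = Add(-3, Pow(Add(30, a), Rational(1, 2))))
Mul(Add(Function('h')(Add(Add(4, 6), G), -4), Mul(-30, 1)), -130) = Mul(Add(Add(-3, Pow(Add(30, Add(Add(4, 6), 3)), Rational(1, 2))), Mul(-30, 1)), -130) = Mul(Add(Add(-3, Pow(Add(30, Add(10, 3)), Rational(1, 2))), -30), -130) = Mul(Add(Add(-3, Pow(Add(30, 13), Rational(1, 2))), -30), -130) = Mul(Add(Add(-3, Pow(43, Rational(1, 2))), -30), -130) = Mul(Add(-33, Pow(43, Rational(1, 2))), -130) = Add(4290, Mul(-130, Pow(43, Rational(1, 2))))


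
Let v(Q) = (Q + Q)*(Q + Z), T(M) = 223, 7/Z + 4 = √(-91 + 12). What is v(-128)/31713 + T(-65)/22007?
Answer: 6303317891/6027387195 + 1792*I*√79/3012735 ≈ 1.0458 + 0.0052868*I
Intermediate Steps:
Z = 7/(-4 + I*√79) (Z = 7/(-4 + √(-91 + 12)) = 7/(-4 + √(-79)) = 7/(-4 + I*√79) ≈ -0.29474 - 0.65492*I)
v(Q) = 2*Q*(-28/95 + Q - 7*I*√79/95) (v(Q) = (Q + Q)*(Q + (-28/95 - 7*I*√79/95)) = (2*Q)*(-28/95 + Q - 7*I*√79/95) = 2*Q*(-28/95 + Q - 7*I*√79/95))
v(-128)/31713 + T(-65)/22007 = ((2/95)*(-128)*(-28 + 95*(-128) - 7*I*√79))/31713 + 223/22007 = ((2/95)*(-128)*(-28 - 12160 - 7*I*√79))*(1/31713) + 223*(1/22007) = ((2/95)*(-128)*(-12188 - 7*I*√79))*(1/31713) + 223/22007 = (3120128/95 + 1792*I*√79/95)*(1/31713) + 223/22007 = (283648/273885 + 1792*I*√79/3012735) + 223/22007 = 6303317891/6027387195 + 1792*I*√79/3012735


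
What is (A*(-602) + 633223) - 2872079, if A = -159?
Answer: -2143138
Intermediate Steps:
(A*(-602) + 633223) - 2872079 = (-159*(-602) + 633223) - 2872079 = (95718 + 633223) - 2872079 = 728941 - 2872079 = -2143138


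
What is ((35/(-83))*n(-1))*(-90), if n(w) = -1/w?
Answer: 3150/83 ≈ 37.952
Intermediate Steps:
((35/(-83))*n(-1))*(-90) = ((35/(-83))*(-1/(-1)))*(-90) = ((35*(-1/83))*(-1*(-1)))*(-90) = -35/83*1*(-90) = -35/83*(-90) = 3150/83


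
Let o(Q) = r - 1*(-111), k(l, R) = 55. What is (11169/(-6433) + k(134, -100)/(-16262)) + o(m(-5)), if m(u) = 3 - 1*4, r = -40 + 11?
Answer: 8396318479/104613446 ≈ 80.260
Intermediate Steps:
r = -29
m(u) = -1 (m(u) = 3 - 4 = -1)
o(Q) = 82 (o(Q) = -29 - 1*(-111) = -29 + 111 = 82)
(11169/(-6433) + k(134, -100)/(-16262)) + o(m(-5)) = (11169/(-6433) + 55/(-16262)) + 82 = (11169*(-1/6433) + 55*(-1/16262)) + 82 = (-11169/6433 - 55/16262) + 82 = -181984093/104613446 + 82 = 8396318479/104613446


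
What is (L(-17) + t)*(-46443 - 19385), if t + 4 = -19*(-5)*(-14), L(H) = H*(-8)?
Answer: 78861944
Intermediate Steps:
L(H) = -8*H
t = -1334 (t = -4 - 19*(-5)*(-14) = -4 + 95*(-14) = -4 - 1330 = -1334)
(L(-17) + t)*(-46443 - 19385) = (-8*(-17) - 1334)*(-46443 - 19385) = (136 - 1334)*(-65828) = -1198*(-65828) = 78861944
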